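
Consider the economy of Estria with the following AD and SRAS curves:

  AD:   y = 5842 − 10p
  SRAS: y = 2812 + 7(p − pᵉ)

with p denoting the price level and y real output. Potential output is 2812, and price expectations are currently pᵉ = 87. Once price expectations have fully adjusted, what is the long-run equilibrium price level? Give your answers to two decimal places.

Short run: with pᵉ = 87, SRAS is y = 2203 + 7p. Setting AD = SRAS gives 3639 = 17p, so p = 214.06 and y = 5842 − 10p = 3701.41.
Output 3701.41 is above potential 2812, so over time expected prices rise and SRAS shifts left until y returns to 2812.
Long run: y = 2812 on the AD curve gives 2812 = 5842 − 10p, so p = 303.00.

Long-run p = 303.00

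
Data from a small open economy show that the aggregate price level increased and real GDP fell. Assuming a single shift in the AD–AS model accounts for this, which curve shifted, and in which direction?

P rose and Y fell. An AD shift moves P and Y in the same direction; an SRAS shift moves them in opposite directions.
Here P and Y moved in opposite directions, so the SRAS curve shifted.
Since Y fell, SRAS shifted left.

SRAS shifted left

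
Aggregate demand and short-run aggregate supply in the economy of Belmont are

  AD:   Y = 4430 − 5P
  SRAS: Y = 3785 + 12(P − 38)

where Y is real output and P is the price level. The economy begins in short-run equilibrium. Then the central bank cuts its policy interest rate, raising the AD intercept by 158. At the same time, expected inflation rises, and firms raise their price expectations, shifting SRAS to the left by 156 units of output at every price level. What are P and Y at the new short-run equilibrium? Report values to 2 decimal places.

After both shocks: AD is Y = 4588 − 5P and SRAS is Y = 3173 + 12P.
Setting them equal: 1415 = 17P, so P = 83.24.
Substituting into AD, Y = 4171.82.

P = 83.24, Y = 4171.82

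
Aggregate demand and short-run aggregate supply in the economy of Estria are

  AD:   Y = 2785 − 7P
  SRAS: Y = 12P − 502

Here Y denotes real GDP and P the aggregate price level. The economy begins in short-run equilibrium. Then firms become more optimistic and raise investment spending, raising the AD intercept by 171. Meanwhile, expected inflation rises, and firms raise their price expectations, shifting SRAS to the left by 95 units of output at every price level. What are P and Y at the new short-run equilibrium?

P = 187, Y = 1647

After both shocks: AD is Y = 2956 − 7P and SRAS is Y = 12P − 597.
Setting them equal: 3553 = 19P, so P = 187.
Y = 2956 − 7·187 = 1647.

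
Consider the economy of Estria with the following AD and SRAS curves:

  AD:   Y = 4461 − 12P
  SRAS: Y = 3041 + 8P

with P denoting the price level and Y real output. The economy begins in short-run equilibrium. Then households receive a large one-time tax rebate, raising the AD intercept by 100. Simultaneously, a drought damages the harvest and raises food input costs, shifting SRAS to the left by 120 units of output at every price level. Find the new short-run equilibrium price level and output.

P = 82, Y = 3577

After both shocks: AD is Y = 4561 − 12P and SRAS is Y = 2921 + 8P.
Setting them equal: 1640 = 20P, so P = 82.
Y = 4561 − 12·82 = 3577.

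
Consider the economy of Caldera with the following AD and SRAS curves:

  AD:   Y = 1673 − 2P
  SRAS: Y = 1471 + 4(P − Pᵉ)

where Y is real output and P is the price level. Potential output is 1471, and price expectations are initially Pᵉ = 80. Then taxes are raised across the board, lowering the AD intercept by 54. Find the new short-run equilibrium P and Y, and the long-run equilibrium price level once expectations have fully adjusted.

Short run: P = 78, Y = 1463. Long run: P = 74.

AD shifts left: new AD is Y = 1619 − 2P. With Pᵉ = 80, SRAS is Y = 1151 + 4P.
Short run: 1619 − 2P = 1151 + 4P gives 468 = 6P, so P = 78 and Y = 1619 − 2·78 = 1463.
Y = 1463 is below potential 1471; expectations adjust and SRAS shifts right until Y = 1471.
Long run: on the new AD curve, 1471 = 1619 − 2P gives P = 74.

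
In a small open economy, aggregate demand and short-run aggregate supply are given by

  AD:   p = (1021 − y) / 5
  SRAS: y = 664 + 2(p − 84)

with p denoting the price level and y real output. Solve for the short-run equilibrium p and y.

Write SRAS as y = 664 + 2p − 168 = 496 + 2p.
Rearrange AD to y = 1021 − 5p.
Set AD = SRAS: 1021 − 5p = 496 + 2p, so 525 = 7p and p = 75.
Then y = 1021 − 5·75 = 646.

p = 75, y = 646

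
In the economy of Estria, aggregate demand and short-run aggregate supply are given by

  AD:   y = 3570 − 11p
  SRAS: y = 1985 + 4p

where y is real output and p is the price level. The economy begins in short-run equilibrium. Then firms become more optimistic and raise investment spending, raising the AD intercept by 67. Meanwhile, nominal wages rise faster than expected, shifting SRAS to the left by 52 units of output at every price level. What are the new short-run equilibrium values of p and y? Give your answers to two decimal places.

p = 113.60, y = 2387.40

After both shocks: AD is y = 3637 − 11p and SRAS is y = 1933 + 4p.
Setting them equal: 1704 = 15p, so p = 113.60.
Substituting into AD, y = 2387.40.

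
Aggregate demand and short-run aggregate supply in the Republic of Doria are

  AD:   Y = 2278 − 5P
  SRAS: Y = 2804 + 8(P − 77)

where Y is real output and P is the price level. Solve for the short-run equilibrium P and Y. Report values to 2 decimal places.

P = 6.92, Y = 2243.38

Write SRAS as Y = 2804 + 8P − 616 = 2188 + 8P.
Set AD = SRAS: 2278 − 5P = 2188 + 8P, so 90 = 13P and P = 6.92.
Substituting into AD, Y = 2278 − 5P = 2243.38.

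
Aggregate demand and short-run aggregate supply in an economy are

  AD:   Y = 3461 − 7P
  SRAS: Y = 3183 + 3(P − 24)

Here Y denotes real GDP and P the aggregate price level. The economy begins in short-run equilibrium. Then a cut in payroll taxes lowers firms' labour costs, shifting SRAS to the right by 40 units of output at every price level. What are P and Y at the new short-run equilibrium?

This is a positive supply shock: SRAS shifts right.
New SRAS: Y = 3151 + 3P.
Set AD = SRAS: 3461 − 7P = 3151 + 3P, so 310 = 10P and P = 31.
Y = 3461 − 7·31 = 3244.

P = 31, Y = 3244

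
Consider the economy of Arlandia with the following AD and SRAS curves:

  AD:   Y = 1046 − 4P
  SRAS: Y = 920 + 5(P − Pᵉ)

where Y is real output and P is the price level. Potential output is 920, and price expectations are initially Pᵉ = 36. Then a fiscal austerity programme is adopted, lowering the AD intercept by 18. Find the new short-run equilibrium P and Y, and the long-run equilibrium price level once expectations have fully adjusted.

AD shifts left: new AD is Y = 1028 − 4P. With Pᵉ = 36, SRAS is Y = 740 + 5P.
Short run: 1028 − 4P = 740 + 5P gives 288 = 9P, so P = 32 and Y = 1028 − 4·32 = 900.
Y = 900 is below potential 920; expectations adjust and SRAS shifts right until Y = 920.
Long run: on the new AD curve, 920 = 1028 − 4P gives P = 27.

Short run: P = 32, Y = 900. Long run: P = 27.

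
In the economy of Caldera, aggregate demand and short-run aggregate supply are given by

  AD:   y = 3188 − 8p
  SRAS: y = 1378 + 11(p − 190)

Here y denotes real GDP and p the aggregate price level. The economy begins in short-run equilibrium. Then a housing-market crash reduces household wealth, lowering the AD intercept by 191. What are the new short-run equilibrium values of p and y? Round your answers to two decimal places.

This is a negative demand shock: AD shifts left.
New AD: y = 2997 − 8p.
SRAS can be written y = 11p − 712.
Set AD = SRAS: 2997 − 8p = 11p − 712, so 3709 = 19p and p = 195.21.
Substituting into AD, y = 1435.32.

p = 195.21, y = 1435.32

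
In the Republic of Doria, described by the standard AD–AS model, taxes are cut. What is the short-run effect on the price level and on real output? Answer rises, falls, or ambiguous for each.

This is a positive demand shock: AD shifts right.
Moving along the upward-sloping SRAS curve, P rises and Y rises.

Price level: rises; output: rises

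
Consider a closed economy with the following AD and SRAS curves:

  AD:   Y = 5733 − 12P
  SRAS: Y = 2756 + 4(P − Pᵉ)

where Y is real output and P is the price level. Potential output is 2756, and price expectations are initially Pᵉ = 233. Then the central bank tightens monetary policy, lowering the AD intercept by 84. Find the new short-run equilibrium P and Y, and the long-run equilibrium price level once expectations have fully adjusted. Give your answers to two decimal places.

Short run: P = 239.06, Y = 2780.25. Long run: P = 241.08.

AD shifts left: new AD is Y = 5649 − 12P. With Pᵉ = 233, SRAS is Y = 1824 + 4P.
Short run: 5649 − 12P = 1824 + 4P gives 3825 = 16P, so P = 239.06 and Y = 5649 − 12P = 2780.25.
Y = 2780.25 is above potential 2756; expectations adjust and SRAS shifts left until Y = 2756.
Long run: on the new AD curve, 2756 = 5649 − 12P gives P = 241.08.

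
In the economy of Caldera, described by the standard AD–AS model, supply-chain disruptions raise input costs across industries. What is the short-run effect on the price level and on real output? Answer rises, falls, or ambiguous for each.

Price level: rises; output: falls

This is an adverse supply shock: SRAS shifts left.
Moving along the downward-sloping AD curve, P rises and Y falls.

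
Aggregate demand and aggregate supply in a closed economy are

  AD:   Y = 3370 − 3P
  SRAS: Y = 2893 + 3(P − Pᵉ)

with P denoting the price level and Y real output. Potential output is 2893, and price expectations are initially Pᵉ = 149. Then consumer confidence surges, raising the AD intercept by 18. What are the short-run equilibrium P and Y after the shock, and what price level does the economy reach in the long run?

AD shifts right: new AD is Y = 3388 − 3P. With Pᵉ = 149, SRAS is Y = 2446 + 3P.
Short run: 3388 − 3P = 2446 + 3P gives 942 = 6P, so P = 157 and Y = 3388 − 3·157 = 2917.
Y = 2917 is above potential 2893; expectations adjust and SRAS shifts left until Y = 2893.
Long run: on the new AD curve, 2893 = 3388 − 3P gives P = 165.

Short run: P = 157, Y = 2917. Long run: P = 165.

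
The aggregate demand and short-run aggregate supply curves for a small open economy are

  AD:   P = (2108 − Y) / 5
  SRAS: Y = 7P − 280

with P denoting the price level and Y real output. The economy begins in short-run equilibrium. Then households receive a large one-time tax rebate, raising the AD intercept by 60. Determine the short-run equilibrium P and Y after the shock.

P = 204, Y = 1148

This is a positive demand shock: AD shifts right.
New AD: Y = 2168 − 5P.
Set AD = SRAS: 2168 − 5P = 7P − 280, so 2448 = 12P and P = 204.
Y = 2168 − 5·204 = 1148.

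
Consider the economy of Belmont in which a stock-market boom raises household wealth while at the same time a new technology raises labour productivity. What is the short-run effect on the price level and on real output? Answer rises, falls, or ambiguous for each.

Price level: ambiguous; output: rises

The first event is a positive demand shock: AD shifts right, which by itself pushes P up and Y up.
The second is a favourable supply shock: SRAS shifts right, which by itself pushes P down and Y up.
The two shocks push P in opposite directions, so the effect on P is ambiguous. Both shocks push Y up, so Y rises.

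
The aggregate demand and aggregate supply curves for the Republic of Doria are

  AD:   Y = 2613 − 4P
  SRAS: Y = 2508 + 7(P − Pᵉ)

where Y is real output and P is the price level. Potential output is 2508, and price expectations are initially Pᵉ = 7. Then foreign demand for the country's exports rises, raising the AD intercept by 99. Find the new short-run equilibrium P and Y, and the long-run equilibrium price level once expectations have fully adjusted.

Short run: P = 23, Y = 2620. Long run: P = 51.

AD shifts right: new AD is Y = 2712 − 4P. With Pᵉ = 7, SRAS is Y = 2459 + 7P.
Short run: 2712 − 4P = 2459 + 7P gives 253 = 11P, so P = 23 and Y = 2712 − 4·23 = 2620.
Y = 2620 is above potential 2508; expectations adjust and SRAS shifts left until Y = 2508.
Long run: on the new AD curve, 2508 = 2712 − 4P gives P = 51.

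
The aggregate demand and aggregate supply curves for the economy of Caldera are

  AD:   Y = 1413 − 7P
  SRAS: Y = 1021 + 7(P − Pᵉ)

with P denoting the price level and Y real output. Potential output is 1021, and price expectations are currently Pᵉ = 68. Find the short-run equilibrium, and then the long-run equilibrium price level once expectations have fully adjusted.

Short run: P = 62, Y = 979. Long run: P = 56.

Short run: with Pᵉ = 68, SRAS is Y = 545 + 7P. Setting AD = SRAS gives 868 = 14P, so P = 62 and Y = 1413 − 7·62 = 979.
Output 979 is below potential 1021, so over time expected prices fall and SRAS shifts right until Y returns to 1021.
Long run: Y = 1021 on the AD curve gives 1021 = 1413 − 7P, so P = 56.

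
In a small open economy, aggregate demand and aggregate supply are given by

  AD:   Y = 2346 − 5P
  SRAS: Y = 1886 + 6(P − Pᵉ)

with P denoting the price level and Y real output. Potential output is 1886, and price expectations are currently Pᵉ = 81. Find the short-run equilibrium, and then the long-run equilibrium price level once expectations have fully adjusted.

Short run: P = 86, Y = 1916. Long run: P = 92.

Short run: with Pᵉ = 81, SRAS is Y = 1400 + 6P. Setting AD = SRAS gives 946 = 11P, so P = 86 and Y = 2346 − 5·86 = 1916.
Output 1916 is above potential 1886, so over time expected prices rise and SRAS shifts left until Y returns to 1886.
Long run: Y = 1886 on the AD curve gives 1886 = 2346 − 5P, so P = 92.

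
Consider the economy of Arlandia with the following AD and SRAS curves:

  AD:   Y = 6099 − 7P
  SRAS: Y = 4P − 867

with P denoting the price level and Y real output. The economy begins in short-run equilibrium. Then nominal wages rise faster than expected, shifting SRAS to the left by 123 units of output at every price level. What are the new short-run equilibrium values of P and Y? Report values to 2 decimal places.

This is a negative supply shock: SRAS shifts left.
New SRAS: Y = 4P − 990.
Set AD = SRAS: 6099 − 7P = 4P − 990, so 7089 = 11P and P = 644.45.
Substituting into AD, Y = 1587.82.

P = 644.45, Y = 1587.82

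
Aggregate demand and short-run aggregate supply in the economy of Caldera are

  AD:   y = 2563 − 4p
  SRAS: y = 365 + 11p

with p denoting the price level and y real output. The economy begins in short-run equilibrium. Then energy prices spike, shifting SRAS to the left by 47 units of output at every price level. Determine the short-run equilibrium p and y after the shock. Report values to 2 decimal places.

This is a negative supply shock: SRAS shifts left.
New SRAS: y = 318 + 11p.
Set AD = SRAS: 2563 − 4p = 318 + 11p, so 2245 = 15p and p = 149.67.
Substituting into AD, y = 1964.33.

p = 149.67, y = 1964.33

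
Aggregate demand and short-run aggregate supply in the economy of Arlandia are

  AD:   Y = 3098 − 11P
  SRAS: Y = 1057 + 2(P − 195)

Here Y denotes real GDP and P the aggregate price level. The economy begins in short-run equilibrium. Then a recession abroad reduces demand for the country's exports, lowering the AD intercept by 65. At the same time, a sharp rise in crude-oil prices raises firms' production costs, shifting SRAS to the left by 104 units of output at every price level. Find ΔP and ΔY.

ΔP = +3, ΔY = -98

After both shocks: AD is Y = 3033 − 11P and SRAS is Y = 563 + 2P.
Setting them equal: 2470 = 13P, so P = 190.
Y = 3033 − 11·190 = 943.
Initially P = 187, Y = 1041, so ΔP = +3 and ΔY = -98.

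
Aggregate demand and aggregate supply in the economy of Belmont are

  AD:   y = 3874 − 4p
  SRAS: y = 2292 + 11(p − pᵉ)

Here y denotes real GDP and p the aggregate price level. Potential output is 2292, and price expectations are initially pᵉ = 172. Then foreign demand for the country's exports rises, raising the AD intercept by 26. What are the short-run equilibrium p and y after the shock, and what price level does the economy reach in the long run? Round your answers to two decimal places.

Short run: p = 233.33, y = 2966.67. Long run: p = 402.00.

AD shifts right: new AD is y = 3900 − 4p. With pᵉ = 172, SRAS is y = 400 + 11p.
Short run: 3900 − 4p = 400 + 11p gives 3500 = 15p, so p = 233.33 and y = 3900 − 4p = 2966.67.
y = 2966.67 is above potential 2292; expectations adjust and SRAS shifts left until y = 2292.
Long run: on the new AD curve, 2292 = 3900 − 4p gives p = 402.00.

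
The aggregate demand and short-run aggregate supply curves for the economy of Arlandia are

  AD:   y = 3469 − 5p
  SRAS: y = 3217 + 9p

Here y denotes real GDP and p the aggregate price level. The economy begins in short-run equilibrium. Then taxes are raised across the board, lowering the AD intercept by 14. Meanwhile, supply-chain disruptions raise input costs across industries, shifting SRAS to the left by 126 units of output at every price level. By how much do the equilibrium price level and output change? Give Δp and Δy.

Δp = +8, Δy = -54

After both shocks: AD is y = 3455 − 5p and SRAS is y = 3091 + 9p.
Setting them equal: 364 = 14p, so p = 26.
y = 3455 − 5·26 = 3325.
Initially p = 18, y = 3379, so Δp = +8 and Δy = -54.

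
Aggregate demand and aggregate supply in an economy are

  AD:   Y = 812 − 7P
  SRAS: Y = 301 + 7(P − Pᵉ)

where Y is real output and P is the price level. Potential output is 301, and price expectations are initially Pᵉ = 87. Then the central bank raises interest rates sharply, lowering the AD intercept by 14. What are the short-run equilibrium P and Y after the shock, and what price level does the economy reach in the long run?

AD shifts left: new AD is Y = 798 − 7P. With Pᵉ = 87, SRAS is Y = 7P − 308.
Short run: 798 − 7P = 7P − 308 gives 1106 = 14P, so P = 79 and Y = 798 − 7·79 = 245.
Y = 245 is below potential 301; expectations adjust and SRAS shifts right until Y = 301.
Long run: on the new AD curve, 301 = 798 − 7P gives P = 71.

Short run: P = 79, Y = 245. Long run: P = 71.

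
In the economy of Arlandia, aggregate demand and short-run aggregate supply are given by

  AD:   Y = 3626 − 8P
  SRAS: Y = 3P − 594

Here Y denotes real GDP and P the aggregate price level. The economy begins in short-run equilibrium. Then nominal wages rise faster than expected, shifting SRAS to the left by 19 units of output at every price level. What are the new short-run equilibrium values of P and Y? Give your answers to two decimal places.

P = 385.36, Y = 543.09

This is a negative supply shock: SRAS shifts left.
New SRAS: Y = 3P − 613.
Set AD = SRAS: 3626 − 8P = 3P − 613, so 4239 = 11P and P = 385.36.
Substituting into AD, Y = 543.09.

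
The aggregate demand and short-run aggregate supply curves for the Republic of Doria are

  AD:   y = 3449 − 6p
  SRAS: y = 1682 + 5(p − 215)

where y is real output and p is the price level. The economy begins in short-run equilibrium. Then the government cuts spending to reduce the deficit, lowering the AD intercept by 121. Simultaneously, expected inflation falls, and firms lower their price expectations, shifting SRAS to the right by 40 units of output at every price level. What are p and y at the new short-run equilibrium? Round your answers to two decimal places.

p = 243.73, y = 1865.64

After both shocks: AD is y = 3328 − 6p and SRAS is y = 647 + 5p.
Setting them equal: 2681 = 11p, so p = 243.73.
Substituting into AD, y = 1865.64.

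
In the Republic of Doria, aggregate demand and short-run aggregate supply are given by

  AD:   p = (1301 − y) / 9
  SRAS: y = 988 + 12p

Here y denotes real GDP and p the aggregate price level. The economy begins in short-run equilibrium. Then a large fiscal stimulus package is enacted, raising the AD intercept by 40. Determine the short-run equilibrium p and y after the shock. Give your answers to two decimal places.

p = 16.81, y = 1189.71

This is a positive demand shock: AD shifts right.
New AD: y = 1341 − 9p.
Set AD = SRAS: 1341 − 9p = 988 + 12p, so 353 = 21p and p = 16.81.
Substituting into AD, y = 1189.71.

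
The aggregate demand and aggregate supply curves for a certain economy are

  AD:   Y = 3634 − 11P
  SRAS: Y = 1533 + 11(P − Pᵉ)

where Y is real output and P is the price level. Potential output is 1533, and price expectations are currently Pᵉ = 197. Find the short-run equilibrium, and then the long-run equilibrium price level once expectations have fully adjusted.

Short run: P = 194, Y = 1500. Long run: P = 191.

Short run: with Pᵉ = 197, SRAS is Y = 11P − 634. Setting AD = SRAS gives 4268 = 22P, so P = 194 and Y = 3634 − 11·194 = 1500.
Output 1500 is below potential 1533, so over time expected prices fall and SRAS shifts right until Y returns to 1533.
Long run: Y = 1533 on the AD curve gives 1533 = 3634 − 11P, so P = 191.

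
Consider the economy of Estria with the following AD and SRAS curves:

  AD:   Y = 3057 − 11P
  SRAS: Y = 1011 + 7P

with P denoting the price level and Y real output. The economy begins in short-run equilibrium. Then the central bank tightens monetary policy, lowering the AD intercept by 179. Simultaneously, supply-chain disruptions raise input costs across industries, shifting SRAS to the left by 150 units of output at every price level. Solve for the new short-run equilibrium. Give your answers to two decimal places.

After both shocks: AD is Y = 2878 − 11P and SRAS is Y = 861 + 7P.
Setting them equal: 2017 = 18P, so P = 112.06.
Substituting into AD, Y = 1645.39.

P = 112.06, Y = 1645.39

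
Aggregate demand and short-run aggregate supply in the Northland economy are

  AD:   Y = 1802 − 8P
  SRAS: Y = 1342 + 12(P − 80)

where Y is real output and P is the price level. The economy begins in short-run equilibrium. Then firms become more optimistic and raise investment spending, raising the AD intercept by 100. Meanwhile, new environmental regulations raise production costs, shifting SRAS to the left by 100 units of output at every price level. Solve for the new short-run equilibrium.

P = 81, Y = 1254

After both shocks: AD is Y = 1902 − 8P and SRAS is Y = 282 + 12P.
Setting them equal: 1620 = 20P, so P = 81.
Y = 1902 − 8·81 = 1254.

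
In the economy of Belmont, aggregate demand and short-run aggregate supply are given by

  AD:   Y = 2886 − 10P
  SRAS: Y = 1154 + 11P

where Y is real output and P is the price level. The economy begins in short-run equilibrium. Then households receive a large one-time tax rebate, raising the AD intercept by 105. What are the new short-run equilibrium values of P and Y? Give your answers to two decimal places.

This is a positive demand shock: AD shifts right.
New AD: Y = 2991 − 10P.
Set AD = SRAS: 2991 − 10P = 1154 + 11P, so 1837 = 21P and P = 87.48.
Substituting into AD, Y = 2116.24.

P = 87.48, Y = 2116.24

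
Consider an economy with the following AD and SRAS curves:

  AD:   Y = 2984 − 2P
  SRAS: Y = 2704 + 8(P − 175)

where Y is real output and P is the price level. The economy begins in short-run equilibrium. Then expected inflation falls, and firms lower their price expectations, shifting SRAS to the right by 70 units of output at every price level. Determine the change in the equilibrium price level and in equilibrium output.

This is a positive supply shock: SRAS shifts right.
New SRAS: Y = 1374 + 8P.
Set AD = SRAS: 2984 − 2P = 1374 + 8P, so 1610 = 10P and P = 161.
Y = 2984 − 2·161 = 2662.
Initially P = 168, Y = 2648, so ΔP = -7 and ΔY = +14.

ΔP = -7, ΔY = +14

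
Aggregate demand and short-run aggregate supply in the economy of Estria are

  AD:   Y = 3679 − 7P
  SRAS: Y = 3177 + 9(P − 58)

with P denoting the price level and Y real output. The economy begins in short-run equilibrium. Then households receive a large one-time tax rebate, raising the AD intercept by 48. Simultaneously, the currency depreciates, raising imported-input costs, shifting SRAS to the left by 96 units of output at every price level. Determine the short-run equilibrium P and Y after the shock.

After both shocks: AD is Y = 3727 − 7P and SRAS is Y = 2559 + 9P.
Setting them equal: 1168 = 16P, so P = 73.
Y = 3727 − 7·73 = 3216.

P = 73, Y = 3216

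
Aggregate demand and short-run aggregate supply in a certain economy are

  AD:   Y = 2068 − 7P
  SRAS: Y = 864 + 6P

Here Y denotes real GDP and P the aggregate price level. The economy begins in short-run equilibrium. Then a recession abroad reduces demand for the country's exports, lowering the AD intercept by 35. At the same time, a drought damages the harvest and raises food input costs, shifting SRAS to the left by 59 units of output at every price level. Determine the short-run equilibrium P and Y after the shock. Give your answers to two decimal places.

P = 94.46, Y = 1371.77

After both shocks: AD is Y = 2033 − 7P and SRAS is Y = 805 + 6P.
Setting them equal: 1228 = 13P, so P = 94.46.
Substituting into AD, Y = 1371.77.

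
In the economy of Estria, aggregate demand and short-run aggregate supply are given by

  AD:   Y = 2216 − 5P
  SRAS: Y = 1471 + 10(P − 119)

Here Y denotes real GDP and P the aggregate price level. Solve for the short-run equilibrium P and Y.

Write SRAS as Y = 1471 + 10P − 1190 = 281 + 10P.
Set AD = SRAS: 2216 − 5P = 281 + 10P, so 1935 = 15P and P = 129.
Then Y = 2216 − 5·129 = 1571.

P = 129, Y = 1571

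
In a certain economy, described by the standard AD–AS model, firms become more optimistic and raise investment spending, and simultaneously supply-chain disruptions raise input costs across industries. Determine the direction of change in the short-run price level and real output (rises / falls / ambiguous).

Price level: rises; output: ambiguous

The first event is a positive demand shock: AD shifts right, which by itself pushes P up and Y up.
The second is an adverse supply shock: SRAS shifts left, which by itself pushes P up and Y down.
Both shocks push P up, so P rises. The two shocks push Y in opposite directions, so the effect on Y is ambiguous.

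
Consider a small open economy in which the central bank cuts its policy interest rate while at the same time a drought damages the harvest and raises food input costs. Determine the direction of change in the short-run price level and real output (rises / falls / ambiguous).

Price level: rises; output: ambiguous

The first event is a positive demand shock: AD shifts right, which by itself pushes P up and Y up.
The second is an adverse supply shock: SRAS shifts left, which by itself pushes P up and Y down.
Both shocks push P up, so P rises. The two shocks push Y in opposite directions, so the effect on Y is ambiguous.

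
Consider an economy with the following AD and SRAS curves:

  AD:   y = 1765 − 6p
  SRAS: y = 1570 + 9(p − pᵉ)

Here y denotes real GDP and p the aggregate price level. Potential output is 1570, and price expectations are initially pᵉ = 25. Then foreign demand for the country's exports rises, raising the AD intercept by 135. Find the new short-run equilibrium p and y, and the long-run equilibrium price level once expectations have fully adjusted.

Short run: p = 37, y = 1678. Long run: p = 55.

AD shifts right: new AD is y = 1900 − 6p. With pᵉ = 25, SRAS is y = 1345 + 9p.
Short run: 1900 − 6p = 1345 + 9p gives 555 = 15p, so p = 37 and y = 1900 − 6·37 = 1678.
y = 1678 is above potential 1570; expectations adjust and SRAS shifts left until y = 1570.
Long run: on the new AD curve, 1570 = 1900 − 6p gives p = 55.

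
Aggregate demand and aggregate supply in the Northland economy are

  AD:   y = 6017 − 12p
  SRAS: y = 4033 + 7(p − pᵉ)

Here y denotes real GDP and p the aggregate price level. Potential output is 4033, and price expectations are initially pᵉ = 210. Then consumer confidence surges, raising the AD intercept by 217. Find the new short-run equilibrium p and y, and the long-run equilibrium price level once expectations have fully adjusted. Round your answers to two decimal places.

AD shifts right: new AD is y = 6234 − 12p. With pᵉ = 210, SRAS is y = 2563 + 7p.
Short run: 6234 − 12p = 2563 + 7p gives 3671 = 19p, so p = 193.21 and y = 6234 − 12p = 3915.47.
y = 3915.47 is below potential 4033; expectations adjust and SRAS shifts right until y = 4033.
Long run: on the new AD curve, 4033 = 6234 − 12p gives p = 183.42.

Short run: p = 193.21, y = 3915.47. Long run: p = 183.42.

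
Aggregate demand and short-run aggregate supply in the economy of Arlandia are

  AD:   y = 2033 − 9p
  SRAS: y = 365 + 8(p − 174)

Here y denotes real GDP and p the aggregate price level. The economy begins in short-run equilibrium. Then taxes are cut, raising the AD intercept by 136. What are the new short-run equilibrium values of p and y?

This is a positive demand shock: AD shifts right.
New AD: y = 2169 − 9p.
SRAS can be written y = 8p − 1027.
Set AD = SRAS: 2169 − 9p = 8p − 1027, so 3196 = 17p and p = 188.
y = 2169 − 9·188 = 477.

p = 188, y = 477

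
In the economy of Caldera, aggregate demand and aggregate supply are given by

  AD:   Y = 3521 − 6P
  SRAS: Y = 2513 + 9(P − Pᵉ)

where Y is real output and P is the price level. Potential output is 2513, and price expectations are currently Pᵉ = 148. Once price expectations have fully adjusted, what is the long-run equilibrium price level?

Short run: with Pᵉ = 148, SRAS is Y = 1181 + 9P. Setting AD = SRAS gives 2340 = 15P, so P = 156 and Y = 3521 − 6·156 = 2585.
Output 2585 is above potential 2513, so over time expected prices rise and SRAS shifts left until Y returns to 2513.
Long run: Y = 2513 on the AD curve gives 2513 = 3521 − 6P, so P = 168.

Long-run P = 168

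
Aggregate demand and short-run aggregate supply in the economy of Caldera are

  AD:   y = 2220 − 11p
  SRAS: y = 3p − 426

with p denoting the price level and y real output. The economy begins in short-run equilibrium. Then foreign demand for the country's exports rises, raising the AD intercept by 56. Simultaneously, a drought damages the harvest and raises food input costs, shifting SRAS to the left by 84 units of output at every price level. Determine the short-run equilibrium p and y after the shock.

After both shocks: AD is y = 2276 − 11p and SRAS is y = 3p − 510.
Setting them equal: 2786 = 14p, so p = 199.
y = 2276 − 11·199 = 87.

p = 199, y = 87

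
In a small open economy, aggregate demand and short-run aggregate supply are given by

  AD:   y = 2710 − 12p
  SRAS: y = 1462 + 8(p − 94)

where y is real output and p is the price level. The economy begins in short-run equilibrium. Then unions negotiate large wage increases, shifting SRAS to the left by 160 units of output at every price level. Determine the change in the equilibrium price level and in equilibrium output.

This is a negative supply shock: SRAS shifts left.
New SRAS: y = 550 + 8p.
Set AD = SRAS: 2710 − 12p = 550 + 8p, so 2160 = 20p and p = 108.
y = 2710 − 12·108 = 1414.
Initially p = 100, y = 1510, so Δp = +8 and Δy = -96.

Δp = +8, Δy = -96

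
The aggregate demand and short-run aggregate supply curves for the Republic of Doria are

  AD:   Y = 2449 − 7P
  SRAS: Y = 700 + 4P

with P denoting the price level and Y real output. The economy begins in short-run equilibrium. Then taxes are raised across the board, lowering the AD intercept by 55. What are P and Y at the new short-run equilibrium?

P = 154, Y = 1316

This is a negative demand shock: AD shifts left.
New AD: Y = 2394 − 7P.
Set AD = SRAS: 2394 − 7P = 700 + 4P, so 1694 = 11P and P = 154.
Y = 2394 − 7·154 = 1316.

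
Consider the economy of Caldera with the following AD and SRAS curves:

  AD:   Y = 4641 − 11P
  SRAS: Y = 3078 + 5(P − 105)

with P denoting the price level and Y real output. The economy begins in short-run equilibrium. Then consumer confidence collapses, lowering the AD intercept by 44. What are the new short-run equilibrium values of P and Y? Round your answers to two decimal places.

P = 127.75, Y = 3191.75

This is a negative demand shock: AD shifts left.
New AD: Y = 4597 − 11P.
SRAS can be written Y = 2553 + 5P.
Set AD = SRAS: 4597 − 11P = 2553 + 5P, so 2044 = 16P and P = 127.75.
Substituting into AD, Y = 3191.75.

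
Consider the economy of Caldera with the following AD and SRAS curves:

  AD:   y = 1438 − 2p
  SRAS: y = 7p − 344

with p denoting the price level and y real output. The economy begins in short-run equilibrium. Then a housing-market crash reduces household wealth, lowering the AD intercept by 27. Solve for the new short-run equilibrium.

p = 195, y = 1021

This is a negative demand shock: AD shifts left.
New AD: y = 1411 − 2p.
Set AD = SRAS: 1411 − 2p = 7p − 344, so 1755 = 9p and p = 195.
y = 1411 − 2·195 = 1021.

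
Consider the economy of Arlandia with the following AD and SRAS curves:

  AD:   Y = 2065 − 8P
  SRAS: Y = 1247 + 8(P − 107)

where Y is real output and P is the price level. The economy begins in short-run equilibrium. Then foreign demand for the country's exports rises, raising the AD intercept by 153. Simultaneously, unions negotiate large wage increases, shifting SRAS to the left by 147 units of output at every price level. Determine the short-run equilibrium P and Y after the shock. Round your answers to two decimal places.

P = 123.38, Y = 1231.00

After both shocks: AD is Y = 2218 − 8P and SRAS is Y = 244 + 8P.
Setting them equal: 1974 = 16P, so P = 123.38.
Substituting into AD, Y = 1231.00.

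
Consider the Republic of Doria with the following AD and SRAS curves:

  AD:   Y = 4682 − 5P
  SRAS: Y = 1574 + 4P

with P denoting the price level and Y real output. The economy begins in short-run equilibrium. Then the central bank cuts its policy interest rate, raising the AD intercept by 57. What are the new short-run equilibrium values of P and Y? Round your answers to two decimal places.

P = 351.67, Y = 2980.67

This is a positive demand shock: AD shifts right.
New AD: Y = 4739 − 5P.
Set AD = SRAS: 4739 − 5P = 1574 + 4P, so 3165 = 9P and P = 351.67.
Substituting into AD, Y = 2980.67.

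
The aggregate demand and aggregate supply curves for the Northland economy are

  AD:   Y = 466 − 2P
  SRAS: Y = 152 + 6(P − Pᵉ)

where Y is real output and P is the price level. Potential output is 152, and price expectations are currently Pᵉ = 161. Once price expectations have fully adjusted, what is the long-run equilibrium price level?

Short run: with Pᵉ = 161, SRAS is Y = 6P − 814. Setting AD = SRAS gives 1280 = 8P, so P = 160 and Y = 466 − 2·160 = 146.
Output 146 is below potential 152, so over time expected prices fall and SRAS shifts right until Y returns to 152.
Long run: Y = 152 on the AD curve gives 152 = 466 − 2P, so P = 157.

Long-run P = 157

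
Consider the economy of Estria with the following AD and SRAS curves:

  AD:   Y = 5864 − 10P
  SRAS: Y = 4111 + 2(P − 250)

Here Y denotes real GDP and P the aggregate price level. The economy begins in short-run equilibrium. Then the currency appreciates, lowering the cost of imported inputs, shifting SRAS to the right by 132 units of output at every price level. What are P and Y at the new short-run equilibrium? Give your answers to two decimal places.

This is a positive supply shock: SRAS shifts right.
New SRAS: Y = 3743 + 2P.
Set AD = SRAS: 5864 − 10P = 3743 + 2P, so 2121 = 12P and P = 176.75.
Substituting into AD, Y = 4096.50.

P = 176.75, Y = 4096.50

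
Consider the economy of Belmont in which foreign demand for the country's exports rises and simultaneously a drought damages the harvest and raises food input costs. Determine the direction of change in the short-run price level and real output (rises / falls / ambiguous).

The first event is a positive demand shock: AD shifts right, which by itself pushes P up and Y up.
The second is an adverse supply shock: SRAS shifts left, which by itself pushes P up and Y down.
Both shocks push P up, so P rises. The two shocks push Y in opposite directions, so the effect on Y is ambiguous.

Price level: rises; output: ambiguous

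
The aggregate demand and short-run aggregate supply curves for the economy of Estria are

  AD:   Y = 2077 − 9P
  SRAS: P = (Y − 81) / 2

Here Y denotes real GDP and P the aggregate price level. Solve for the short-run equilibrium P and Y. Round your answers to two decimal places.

P = 181.45, Y = 443.91

Rearrange SRAS to Y = 81 + 2P.
Set AD = SRAS: 2077 − 9P = 81 + 2P, so 1996 = 11P and P = 181.45.
Substituting into AD, Y = 2077 − 9P = 443.91.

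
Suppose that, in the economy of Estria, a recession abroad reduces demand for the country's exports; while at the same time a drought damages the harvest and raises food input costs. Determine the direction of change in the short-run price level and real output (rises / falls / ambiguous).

The first event is a negative demand shock: AD shifts left, which by itself pushes P down and Y down.
The second is an adverse supply shock: SRAS shifts left, which by itself pushes P up and Y down.
The two shocks push P in opposite directions, so the effect on P is ambiguous. Both shocks push Y down, so Y falls.

Price level: ambiguous; output: falls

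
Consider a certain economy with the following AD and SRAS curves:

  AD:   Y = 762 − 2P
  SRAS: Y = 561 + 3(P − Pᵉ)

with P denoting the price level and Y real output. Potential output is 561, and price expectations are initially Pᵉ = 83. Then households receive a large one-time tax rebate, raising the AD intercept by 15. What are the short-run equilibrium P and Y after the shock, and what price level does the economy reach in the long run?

Short run: P = 93, Y = 591. Long run: P = 108.

AD shifts right: new AD is Y = 777 − 2P. With Pᵉ = 83, SRAS is Y = 312 + 3P.
Short run: 777 − 2P = 312 + 3P gives 465 = 5P, so P = 93 and Y = 777 − 2·93 = 591.
Y = 591 is above potential 561; expectations adjust and SRAS shifts left until Y = 561.
Long run: on the new AD curve, 561 = 777 − 2P gives P = 108.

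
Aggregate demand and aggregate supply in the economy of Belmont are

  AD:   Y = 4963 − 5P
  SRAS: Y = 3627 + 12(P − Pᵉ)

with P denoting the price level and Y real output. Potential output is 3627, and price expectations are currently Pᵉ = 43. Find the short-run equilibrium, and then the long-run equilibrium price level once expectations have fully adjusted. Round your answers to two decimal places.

Short run: P = 108.94, Y = 4418.29. Long run: P = 267.20.

Short run: with Pᵉ = 43, SRAS is Y = 3111 + 12P. Setting AD = SRAS gives 1852 = 17P, so P = 108.94 and Y = 4963 − 5P = 4418.29.
Output 4418.29 is above potential 3627, so over time expected prices rise and SRAS shifts left until Y returns to 3627.
Long run: Y = 3627 on the AD curve gives 3627 = 4963 − 5P, so P = 267.20.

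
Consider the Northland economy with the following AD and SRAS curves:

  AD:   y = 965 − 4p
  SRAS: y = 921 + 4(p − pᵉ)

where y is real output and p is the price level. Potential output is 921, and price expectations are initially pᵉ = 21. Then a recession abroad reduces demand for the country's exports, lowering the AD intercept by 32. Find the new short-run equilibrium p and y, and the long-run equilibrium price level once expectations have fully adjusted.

Short run: p = 12, y = 885. Long run: p = 3.

AD shifts left: new AD is y = 933 − 4p. With pᵉ = 21, SRAS is y = 837 + 4p.
Short run: 933 − 4p = 837 + 4p gives 96 = 8p, so p = 12 and y = 933 − 4·12 = 885.
y = 885 is below potential 921; expectations adjust and SRAS shifts right until y = 921.
Long run: on the new AD curve, 921 = 933 − 4p gives p = 3.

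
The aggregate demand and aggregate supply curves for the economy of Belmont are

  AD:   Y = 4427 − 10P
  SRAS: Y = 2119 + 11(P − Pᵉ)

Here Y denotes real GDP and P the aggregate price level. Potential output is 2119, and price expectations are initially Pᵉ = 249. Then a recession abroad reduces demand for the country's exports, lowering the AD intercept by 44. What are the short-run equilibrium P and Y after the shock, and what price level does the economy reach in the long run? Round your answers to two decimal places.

Short run: P = 238.24, Y = 2000.62. Long run: P = 226.40.

AD shifts left: new AD is Y = 4383 − 10P. With Pᵉ = 249, SRAS is Y = 11P − 620.
Short run: 4383 − 10P = 11P − 620 gives 5003 = 21P, so P = 238.24 and Y = 4383 − 10P = 2000.62.
Y = 2000.62 is below potential 2119; expectations adjust and SRAS shifts right until Y = 2119.
Long run: on the new AD curve, 2119 = 4383 − 10P gives P = 226.40.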